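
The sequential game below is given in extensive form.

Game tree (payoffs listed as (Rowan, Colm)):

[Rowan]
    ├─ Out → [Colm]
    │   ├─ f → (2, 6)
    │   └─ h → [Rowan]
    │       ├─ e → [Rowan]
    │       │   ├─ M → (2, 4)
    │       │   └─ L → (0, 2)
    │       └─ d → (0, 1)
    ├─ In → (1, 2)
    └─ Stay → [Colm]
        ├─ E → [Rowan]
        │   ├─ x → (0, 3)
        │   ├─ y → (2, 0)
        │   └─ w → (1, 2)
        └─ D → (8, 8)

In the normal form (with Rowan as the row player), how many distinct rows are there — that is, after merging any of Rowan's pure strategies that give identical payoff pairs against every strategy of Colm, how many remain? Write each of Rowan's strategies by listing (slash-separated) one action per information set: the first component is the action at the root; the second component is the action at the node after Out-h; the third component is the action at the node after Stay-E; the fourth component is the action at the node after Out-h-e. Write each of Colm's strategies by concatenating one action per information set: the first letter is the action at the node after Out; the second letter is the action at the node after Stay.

7

Rowan has 36 pure strategies: Out/e/x/M, Out/e/x/L, Out/e/y/M, Out/e/y/L, Out/e/w/M, Out/e/w/L, Out/d/x/M, Out/d/x/L, Out/d/y/M, Out/d/y/L, Out/d/w/M, Out/d/w/L, In/e/x/M, In/e/x/L, In/e/y/M, In/e/y/L, In/e/w/M, In/e/w/L, In/d/x/M, In/d/x/L, In/d/y/M, In/d/y/L, In/d/w/M, In/d/w/L, Stay/e/x/M, Stay/e/x/L, Stay/e/y/M, Stay/e/y/L, Stay/e/w/M, Stay/e/w/L, Stay/d/x/M, Stay/d/x/L, Stay/d/y/M, Stay/d/y/L, Stay/d/w/M, Stay/d/w/L. Columns: fE, fD, hE, hD.
{Out/e/x/M, Out/e/y/M, Out/e/w/M} → row (2,6) (2,6) (2,4) (2,4)
{Out/e/x/L, Out/e/y/L, Out/e/w/L} → row (2,6) (2,6) (0,2) (0,2)
{Out/d/x/M, Out/d/x/L, Out/d/y/M, Out/d/y/L, Out/d/w/M, Out/d/w/L} → row (2,6) (2,6) (0,1) (0,1)
{In/e/x/M, In/e/x/L, In/e/y/M, In/e/y/L, In/e/w/M, In/e/w/L, In/d/x/M, In/d/x/L, In/d/y/M, In/d/y/L, In/d/w/M, In/d/w/L} → row (1,2) (1,2) (1,2) (1,2)
{Stay/e/x/M, Stay/e/x/L, Stay/d/x/M, Stay/d/x/L} → row (0,3) (8,8) (0,3) (8,8)
{Stay/e/y/M, Stay/e/y/L, Stay/d/y/M, Stay/d/y/L} → row (2,0) (8,8) (2,0) (8,8)
{Stay/e/w/M, Stay/e/w/L, Stay/d/w/M, Stay/d/w/L} → row (1,2) (8,8) (1,2) (8,8)
That's 7 distinct rows out of 36 strategies.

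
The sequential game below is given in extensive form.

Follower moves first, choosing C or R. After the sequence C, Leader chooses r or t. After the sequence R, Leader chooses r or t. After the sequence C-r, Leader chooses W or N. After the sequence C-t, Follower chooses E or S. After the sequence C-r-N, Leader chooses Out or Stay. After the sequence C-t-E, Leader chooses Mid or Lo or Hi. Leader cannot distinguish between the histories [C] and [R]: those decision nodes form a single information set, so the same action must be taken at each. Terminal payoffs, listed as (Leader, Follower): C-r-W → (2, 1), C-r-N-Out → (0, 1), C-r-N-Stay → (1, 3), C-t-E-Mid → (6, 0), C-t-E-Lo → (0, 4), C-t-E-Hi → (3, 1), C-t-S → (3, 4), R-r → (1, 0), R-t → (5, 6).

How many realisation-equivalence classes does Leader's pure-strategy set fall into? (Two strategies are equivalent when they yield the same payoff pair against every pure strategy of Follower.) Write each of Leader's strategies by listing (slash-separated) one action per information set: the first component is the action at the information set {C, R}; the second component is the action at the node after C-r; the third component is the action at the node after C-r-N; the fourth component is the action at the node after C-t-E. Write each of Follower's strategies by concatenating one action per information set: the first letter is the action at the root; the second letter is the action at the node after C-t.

Leader has 24 pure strategies: r/W/Out/Mid, r/W/Out/Lo, r/W/Out/Hi, r/W/Stay/Mid, r/W/Stay/Lo, r/W/Stay/Hi, r/N/Out/Mid, r/N/Out/Lo, r/N/Out/Hi, r/N/Stay/Mid, r/N/Stay/Lo, r/N/Stay/Hi, t/W/Out/Mid, t/W/Out/Lo, t/W/Out/Hi, t/W/Stay/Mid, t/W/Stay/Lo, t/W/Stay/Hi, t/N/Out/Mid, t/N/Out/Lo, t/N/Out/Hi, t/N/Stay/Mid, t/N/Stay/Lo, t/N/Stay/Hi. Columns: CE, CS, RE, RS.
{r/W/Out/Mid, r/W/Out/Lo, r/W/Out/Hi, r/W/Stay/Mid, r/W/Stay/Lo, r/W/Stay/Hi} → row (2,1) (2,1) (1,0) (1,0)
{r/N/Out/Mid, r/N/Out/Lo, r/N/Out/Hi} → row (0,1) (0,1) (1,0) (1,0)
{r/N/Stay/Mid, r/N/Stay/Lo, r/N/Stay/Hi} → row (1,3) (1,3) (1,0) (1,0)
{t/W/Out/Mid, t/W/Stay/Mid, t/N/Out/Mid, t/N/Stay/Mid} → row (6,0) (3,4) (5,6) (5,6)
{t/W/Out/Lo, t/W/Stay/Lo, t/N/Out/Lo, t/N/Stay/Lo} → row (0,4) (3,4) (5,6) (5,6)
{t/W/Out/Hi, t/W/Stay/Hi, t/N/Out/Hi, t/N/Stay/Hi} → row (3,1) (3,4) (5,6) (5,6)
That's 6 distinct rows out of 24 strategies.

6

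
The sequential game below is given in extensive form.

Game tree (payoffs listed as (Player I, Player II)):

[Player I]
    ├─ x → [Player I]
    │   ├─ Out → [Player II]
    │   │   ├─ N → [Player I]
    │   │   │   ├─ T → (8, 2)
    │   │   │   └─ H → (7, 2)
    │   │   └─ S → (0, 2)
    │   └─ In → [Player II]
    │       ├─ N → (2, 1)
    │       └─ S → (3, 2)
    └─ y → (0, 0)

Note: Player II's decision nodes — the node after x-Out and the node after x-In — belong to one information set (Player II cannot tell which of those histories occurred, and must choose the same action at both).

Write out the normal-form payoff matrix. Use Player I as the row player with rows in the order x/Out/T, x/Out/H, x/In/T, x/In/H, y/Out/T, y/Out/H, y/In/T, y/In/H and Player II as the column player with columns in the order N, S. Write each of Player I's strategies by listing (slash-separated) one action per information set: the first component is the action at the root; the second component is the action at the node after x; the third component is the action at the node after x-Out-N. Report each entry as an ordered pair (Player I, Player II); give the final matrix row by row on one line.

Row x/Out/T: N→(8,2), S→(0,2)
Row x/Out/H: N→(7,2), S→(0,2)
Row x/In/T: N→(2,1), S→(3,2)
Row x/In/H: N→(2,1), S→(3,2)
Row y/Out/T: N→(0,0), S→(0,0)
Row y/Out/H: N→(0,0), S→(0,0)
Row y/In/T: N→(0,0), S→(0,0)
Row y/In/H: N→(0,0), S→(0,0)

x/Out/T: (8,2) (0,2) | x/Out/H: (7,2) (0,2) | x/In/T: (2,1) (3,2) | x/In/H: (2,1) (3,2) | y/Out/T: (0,0) (0,0) | y/Out/H: (0,0) (0,0) | y/In/T: (0,0) (0,0) | y/In/H: (0,0) (0,0)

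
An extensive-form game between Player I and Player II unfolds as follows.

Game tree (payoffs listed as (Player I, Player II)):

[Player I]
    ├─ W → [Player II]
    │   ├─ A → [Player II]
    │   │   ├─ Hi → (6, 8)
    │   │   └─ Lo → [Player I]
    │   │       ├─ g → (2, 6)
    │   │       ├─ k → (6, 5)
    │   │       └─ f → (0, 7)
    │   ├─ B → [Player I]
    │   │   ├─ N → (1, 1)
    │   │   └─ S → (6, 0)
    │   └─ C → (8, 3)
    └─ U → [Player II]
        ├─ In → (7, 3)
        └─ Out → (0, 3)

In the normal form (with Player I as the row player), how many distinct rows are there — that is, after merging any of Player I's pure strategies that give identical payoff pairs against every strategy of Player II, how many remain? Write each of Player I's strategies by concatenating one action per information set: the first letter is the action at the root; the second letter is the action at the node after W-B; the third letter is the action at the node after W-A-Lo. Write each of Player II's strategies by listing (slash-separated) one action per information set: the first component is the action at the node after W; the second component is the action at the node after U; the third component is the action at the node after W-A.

Player I has 12 pure strategies: WNg, WNk, WNf, WSg, WSk, WSf, UNg, UNk, UNf, USg, USk, USf. Columns: A/In/Hi, A/In/Lo, A/Out/Hi, A/Out/Lo, B/In/Hi, B/In/Lo, B/Out/Hi, B/Out/Lo, C/In/Hi, C/In/Lo, C/Out/Hi, C/Out/Lo.
{WNg} → row (6,8) (2,6) (6,8) (2,6) (1,1) (1,1) (1,1) (1,1) (8,3) (8,3) (8,3) (8,3)
{WNk} → row (6,8) (6,5) (6,8) (6,5) (1,1) (1,1) (1,1) (1,1) (8,3) (8,3) (8,3) (8,3)
{WNf} → row (6,8) (0,7) (6,8) (0,7) (1,1) (1,1) (1,1) (1,1) (8,3) (8,3) (8,3) (8,3)
{WSg} → row (6,8) (2,6) (6,8) (2,6) (6,0) (6,0) (6,0) (6,0) (8,3) (8,3) (8,3) (8,3)
{WSk} → row (6,8) (6,5) (6,8) (6,5) (6,0) (6,0) (6,0) (6,0) (8,3) (8,3) (8,3) (8,3)
{WSf} → row (6,8) (0,7) (6,8) (0,7) (6,0) (6,0) (6,0) (6,0) (8,3) (8,3) (8,3) (8,3)
{UNg, UNk, UNf, USg, USk, USf} → row (7,3) (7,3) (0,3) (0,3) (7,3) (7,3) (0,3) (0,3) (7,3) (7,3) (0,3) (0,3)
That's 7 distinct rows out of 12 strategies.

7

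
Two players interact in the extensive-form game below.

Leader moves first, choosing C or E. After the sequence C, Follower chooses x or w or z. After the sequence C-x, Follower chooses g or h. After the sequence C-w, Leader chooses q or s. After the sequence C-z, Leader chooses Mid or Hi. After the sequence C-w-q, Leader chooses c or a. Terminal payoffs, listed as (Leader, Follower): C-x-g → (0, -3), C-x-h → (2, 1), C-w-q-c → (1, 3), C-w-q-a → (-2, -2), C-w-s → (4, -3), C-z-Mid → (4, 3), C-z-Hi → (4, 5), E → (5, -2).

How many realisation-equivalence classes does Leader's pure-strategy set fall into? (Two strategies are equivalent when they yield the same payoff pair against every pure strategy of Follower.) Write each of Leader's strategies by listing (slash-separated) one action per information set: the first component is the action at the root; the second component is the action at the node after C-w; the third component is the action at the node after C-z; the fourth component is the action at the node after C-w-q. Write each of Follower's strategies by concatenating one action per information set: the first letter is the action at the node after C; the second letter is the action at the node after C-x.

7

Leader has 16 pure strategies: C/q/Mid/c, C/q/Mid/a, C/q/Hi/c, C/q/Hi/a, C/s/Mid/c, C/s/Mid/a, C/s/Hi/c, C/s/Hi/a, E/q/Mid/c, E/q/Mid/a, E/q/Hi/c, E/q/Hi/a, E/s/Mid/c, E/s/Mid/a, E/s/Hi/c, E/s/Hi/a. Columns: xg, xh, wg, wh, zg, zh.
{C/q/Mid/c} → row (0,-3) (2,1) (1,3) (1,3) (4,3) (4,3)
{C/q/Mid/a} → row (0,-3) (2,1) (-2,-2) (-2,-2) (4,3) (4,3)
{C/q/Hi/c} → row (0,-3) (2,1) (1,3) (1,3) (4,5) (4,5)
{C/q/Hi/a} → row (0,-3) (2,1) (-2,-2) (-2,-2) (4,5) (4,5)
{C/s/Mid/c, C/s/Mid/a} → row (0,-3) (2,1) (4,-3) (4,-3) (4,3) (4,3)
{C/s/Hi/c, C/s/Hi/a} → row (0,-3) (2,1) (4,-3) (4,-3) (4,5) (4,5)
{E/q/Mid/c, E/q/Mid/a, E/q/Hi/c, E/q/Hi/a, E/s/Mid/c, E/s/Mid/a, E/s/Hi/c, E/s/Hi/a} → row (5,-2) (5,-2) (5,-2) (5,-2) (5,-2) (5,-2)
That's 7 distinct rows out of 16 strategies.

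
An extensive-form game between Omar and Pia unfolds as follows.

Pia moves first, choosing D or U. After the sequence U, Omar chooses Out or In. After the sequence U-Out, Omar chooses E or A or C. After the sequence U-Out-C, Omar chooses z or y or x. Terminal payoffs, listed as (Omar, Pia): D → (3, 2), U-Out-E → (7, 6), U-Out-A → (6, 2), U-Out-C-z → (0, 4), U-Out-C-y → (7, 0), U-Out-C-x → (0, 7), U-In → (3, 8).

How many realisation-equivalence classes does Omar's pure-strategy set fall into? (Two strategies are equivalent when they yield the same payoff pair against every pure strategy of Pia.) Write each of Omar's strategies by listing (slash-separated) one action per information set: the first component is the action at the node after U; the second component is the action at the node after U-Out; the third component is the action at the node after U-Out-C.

6

Omar has 18 pure strategies: Out/E/z, Out/E/y, Out/E/x, Out/A/z, Out/A/y, Out/A/x, Out/C/z, Out/C/y, Out/C/x, In/E/z, In/E/y, In/E/x, In/A/z, In/A/y, In/A/x, In/C/z, In/C/y, In/C/x. Columns: D, U.
{Out/E/z, Out/E/y, Out/E/x} → row (3,2) (7,6)
{Out/A/z, Out/A/y, Out/A/x} → row (3,2) (6,2)
{Out/C/z} → row (3,2) (0,4)
{Out/C/y} → row (3,2) (7,0)
{Out/C/x} → row (3,2) (0,7)
{In/E/z, In/E/y, In/E/x, In/A/z, In/A/y, In/A/x, In/C/z, In/C/y, In/C/x} → row (3,2) (3,8)
That's 6 distinct rows out of 18 strategies.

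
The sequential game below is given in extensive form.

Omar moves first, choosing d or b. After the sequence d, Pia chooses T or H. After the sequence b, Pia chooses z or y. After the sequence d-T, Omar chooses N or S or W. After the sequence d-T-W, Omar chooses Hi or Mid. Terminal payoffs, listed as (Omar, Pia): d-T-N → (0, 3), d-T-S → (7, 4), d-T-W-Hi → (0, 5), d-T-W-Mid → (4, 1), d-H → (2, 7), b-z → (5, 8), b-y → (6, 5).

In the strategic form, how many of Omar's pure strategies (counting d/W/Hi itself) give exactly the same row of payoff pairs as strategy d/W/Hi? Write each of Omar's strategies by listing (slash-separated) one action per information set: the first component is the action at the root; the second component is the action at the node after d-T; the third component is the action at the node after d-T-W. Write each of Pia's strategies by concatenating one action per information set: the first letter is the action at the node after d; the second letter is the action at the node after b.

1

Row for d/W/Hi (columns Tz, Ty, Hz, Hy): (0,5) (0,5) (2,7) (2,7).
Every one of Omar's information sets is on the play path for some reply by Pia when Omar follows d/W/Hi.
Changing the action at any of them therefore changes at least one column, so only d/W/Hi itself gives this row.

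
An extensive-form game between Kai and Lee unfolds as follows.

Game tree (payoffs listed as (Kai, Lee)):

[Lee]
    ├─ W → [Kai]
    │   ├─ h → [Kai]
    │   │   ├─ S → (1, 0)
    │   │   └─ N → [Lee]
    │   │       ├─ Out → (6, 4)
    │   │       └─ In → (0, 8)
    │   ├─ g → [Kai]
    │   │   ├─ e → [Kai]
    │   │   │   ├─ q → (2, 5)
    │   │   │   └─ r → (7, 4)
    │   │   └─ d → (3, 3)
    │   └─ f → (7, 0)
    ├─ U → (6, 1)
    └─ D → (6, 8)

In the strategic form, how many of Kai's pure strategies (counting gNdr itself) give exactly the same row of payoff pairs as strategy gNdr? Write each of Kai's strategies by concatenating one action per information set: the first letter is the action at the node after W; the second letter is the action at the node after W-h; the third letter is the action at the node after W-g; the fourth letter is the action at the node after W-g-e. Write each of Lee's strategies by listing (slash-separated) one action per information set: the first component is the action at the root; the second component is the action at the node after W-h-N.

Row for gNdr (columns W/Out, W/In, U/Out, U/In, D/Out, D/In): (3,3) (3,3) (6,1) (6,1) (6,8) (6,8).
Under gNdr, Kai's choice at the node after W-h and at the node after W-g-e can never be reached regardless of what Lee does, so varying those choices leaves every outcome unchanged.
Holding the reachable choices fixed and varying the unreachable ones freely already gives 2 × 2 = 4 equivalent strategies.
No other strategy reproduces this row, so those 4 are the full class: gSdq, gSdr, gNdq, gNdr.

4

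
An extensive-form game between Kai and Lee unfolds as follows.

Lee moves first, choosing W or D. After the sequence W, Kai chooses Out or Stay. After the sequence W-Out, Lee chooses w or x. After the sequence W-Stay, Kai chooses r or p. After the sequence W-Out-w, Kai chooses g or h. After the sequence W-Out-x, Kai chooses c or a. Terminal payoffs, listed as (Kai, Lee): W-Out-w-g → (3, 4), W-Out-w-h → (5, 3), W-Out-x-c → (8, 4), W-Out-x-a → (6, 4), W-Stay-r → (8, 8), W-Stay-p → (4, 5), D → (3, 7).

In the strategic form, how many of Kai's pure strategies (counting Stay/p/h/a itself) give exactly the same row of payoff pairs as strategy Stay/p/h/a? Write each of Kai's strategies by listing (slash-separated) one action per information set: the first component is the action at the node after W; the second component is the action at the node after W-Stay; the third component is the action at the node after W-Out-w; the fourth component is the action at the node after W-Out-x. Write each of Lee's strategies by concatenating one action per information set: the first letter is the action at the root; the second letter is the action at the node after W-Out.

4

Row for Stay/p/h/a (columns Ww, Wx, Dw, Dx): (4,5) (4,5) (3,7) (3,7).
Under Stay/p/h/a, Kai's choice at the node after W-Out-w and at the node after W-Out-x can never be reached regardless of what Lee does, so varying those choices leaves every outcome unchanged.
Holding the reachable choices fixed and varying the unreachable ones freely already gives 2 × 2 = 4 equivalent strategies.
No other strategy reproduces this row, so those 4 are the full class: Stay/p/g/c, Stay/p/g/a, Stay/p/h/c, Stay/p/h/a.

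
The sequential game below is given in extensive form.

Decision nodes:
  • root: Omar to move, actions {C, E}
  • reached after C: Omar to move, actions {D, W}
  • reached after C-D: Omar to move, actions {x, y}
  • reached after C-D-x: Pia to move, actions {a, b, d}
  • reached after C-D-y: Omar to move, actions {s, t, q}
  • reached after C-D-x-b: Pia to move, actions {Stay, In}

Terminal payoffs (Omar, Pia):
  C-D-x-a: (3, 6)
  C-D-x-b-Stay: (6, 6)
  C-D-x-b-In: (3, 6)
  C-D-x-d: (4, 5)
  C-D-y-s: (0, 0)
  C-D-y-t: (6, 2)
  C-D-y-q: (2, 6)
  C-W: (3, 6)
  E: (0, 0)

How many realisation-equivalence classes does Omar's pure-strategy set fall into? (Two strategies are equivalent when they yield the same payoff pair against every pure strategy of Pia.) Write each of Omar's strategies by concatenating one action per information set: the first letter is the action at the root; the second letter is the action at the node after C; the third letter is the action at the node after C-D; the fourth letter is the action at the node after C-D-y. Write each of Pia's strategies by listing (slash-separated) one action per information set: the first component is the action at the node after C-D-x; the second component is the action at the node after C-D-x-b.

Omar has 24 pure strategies: CDxs, CDxt, CDxq, CDys, CDyt, CDyq, CWxs, CWxt, CWxq, CWys, CWyt, CWyq, EDxs, EDxt, EDxq, EDys, EDyt, EDyq, EWxs, EWxt, EWxq, EWys, EWyt, EWyq. Columns: a/Stay, a/In, b/Stay, b/In, d/Stay, d/In.
{CDxs, CDxt, CDxq} → row (3,6) (3,6) (6,6) (3,6) (4,5) (4,5)
{CDys, EDxs, EDxt, EDxq, EDys, EDyt, EDyq, EWxs, EWxt, EWxq, EWys, EWyt, EWyq} → row (0,0) (0,0) (0,0) (0,0) (0,0) (0,0)
{CDyt} → row (6,2) (6,2) (6,2) (6,2) (6,2) (6,2)
{CDyq} → row (2,6) (2,6) (2,6) (2,6) (2,6) (2,6)
{CWxs, CWxt, CWxq, CWys, CWyt, CWyq} → row (3,6) (3,6) (3,6) (3,6) (3,6) (3,6)
That's 5 distinct rows out of 24 strategies.

5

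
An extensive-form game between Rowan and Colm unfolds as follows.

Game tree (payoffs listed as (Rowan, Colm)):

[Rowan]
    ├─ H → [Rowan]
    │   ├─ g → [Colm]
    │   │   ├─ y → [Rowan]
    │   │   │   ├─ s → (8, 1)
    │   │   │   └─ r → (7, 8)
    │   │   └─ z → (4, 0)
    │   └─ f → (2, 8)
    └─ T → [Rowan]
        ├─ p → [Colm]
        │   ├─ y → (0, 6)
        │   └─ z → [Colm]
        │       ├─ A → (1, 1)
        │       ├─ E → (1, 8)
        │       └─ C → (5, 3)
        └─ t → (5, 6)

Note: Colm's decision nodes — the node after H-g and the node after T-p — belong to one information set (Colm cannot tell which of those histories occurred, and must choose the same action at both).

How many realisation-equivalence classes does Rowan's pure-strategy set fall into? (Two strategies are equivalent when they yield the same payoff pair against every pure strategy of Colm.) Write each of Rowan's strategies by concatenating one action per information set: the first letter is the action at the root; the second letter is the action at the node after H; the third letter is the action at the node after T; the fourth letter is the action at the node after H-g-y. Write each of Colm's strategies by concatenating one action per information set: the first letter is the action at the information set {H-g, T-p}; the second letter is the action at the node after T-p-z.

5

Rowan has 16 pure strategies: Hgps, Hgpr, Hgts, Hgtr, Hfps, Hfpr, Hfts, Hftr, Tgps, Tgpr, Tgts, Tgtr, Tfps, Tfpr, Tfts, Tftr. Columns: yA, yE, yC, zA, zE, zC.
{Hgps, Hgts} → row (8,1) (8,1) (8,1) (4,0) (4,0) (4,0)
{Hgpr, Hgtr} → row (7,8) (7,8) (7,8) (4,0) (4,0) (4,0)
{Hfps, Hfpr, Hfts, Hftr} → row (2,8) (2,8) (2,8) (2,8) (2,8) (2,8)
{Tgps, Tgpr, Tfps, Tfpr} → row (0,6) (0,6) (0,6) (1,1) (1,8) (5,3)
{Tgts, Tgtr, Tfts, Tftr} → row (5,6) (5,6) (5,6) (5,6) (5,6) (5,6)
That's 5 distinct rows out of 16 strategies.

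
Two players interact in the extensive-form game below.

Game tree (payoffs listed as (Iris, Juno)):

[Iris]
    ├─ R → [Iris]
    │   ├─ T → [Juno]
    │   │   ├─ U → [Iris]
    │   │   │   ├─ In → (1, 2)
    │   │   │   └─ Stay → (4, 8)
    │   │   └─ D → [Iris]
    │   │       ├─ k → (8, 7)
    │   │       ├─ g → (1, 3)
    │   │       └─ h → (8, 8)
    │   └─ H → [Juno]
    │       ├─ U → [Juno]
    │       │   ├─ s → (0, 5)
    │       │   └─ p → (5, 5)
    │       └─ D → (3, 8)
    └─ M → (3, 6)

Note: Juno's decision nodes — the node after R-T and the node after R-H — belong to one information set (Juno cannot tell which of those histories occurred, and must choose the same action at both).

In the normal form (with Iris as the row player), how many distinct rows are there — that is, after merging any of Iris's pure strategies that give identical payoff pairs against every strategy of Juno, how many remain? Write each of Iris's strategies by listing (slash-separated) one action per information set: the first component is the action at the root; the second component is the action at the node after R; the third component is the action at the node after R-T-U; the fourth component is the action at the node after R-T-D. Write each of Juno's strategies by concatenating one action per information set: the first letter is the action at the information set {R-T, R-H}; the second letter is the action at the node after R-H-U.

Iris has 24 pure strategies: R/T/In/k, R/T/In/g, R/T/In/h, R/T/Stay/k, R/T/Stay/g, R/T/Stay/h, R/H/In/k, R/H/In/g, R/H/In/h, R/H/Stay/k, R/H/Stay/g, R/H/Stay/h, M/T/In/k, M/T/In/g, M/T/In/h, M/T/Stay/k, M/T/Stay/g, M/T/Stay/h, M/H/In/k, M/H/In/g, M/H/In/h, M/H/Stay/k, M/H/Stay/g, M/H/Stay/h. Columns: Us, Up, Ds, Dp.
{R/T/In/k} → row (1,2) (1,2) (8,7) (8,7)
{R/T/In/g} → row (1,2) (1,2) (1,3) (1,3)
{R/T/In/h} → row (1,2) (1,2) (8,8) (8,8)
{R/T/Stay/k} → row (4,8) (4,8) (8,7) (8,7)
{R/T/Stay/g} → row (4,8) (4,8) (1,3) (1,3)
{R/T/Stay/h} → row (4,8) (4,8) (8,8) (8,8)
{R/H/In/k, R/H/In/g, R/H/In/h, R/H/Stay/k, R/H/Stay/g, R/H/Stay/h} → row (0,5) (5,5) (3,8) (3,8)
{M/T/In/k, M/T/In/g, M/T/In/h, M/T/Stay/k, M/T/Stay/g, M/T/Stay/h, M/H/In/k, M/H/In/g, M/H/In/h, M/H/Stay/k, M/H/Stay/g, M/H/Stay/h} → row (3,6) (3,6) (3,6) (3,6)
That's 8 distinct rows out of 24 strategies.

8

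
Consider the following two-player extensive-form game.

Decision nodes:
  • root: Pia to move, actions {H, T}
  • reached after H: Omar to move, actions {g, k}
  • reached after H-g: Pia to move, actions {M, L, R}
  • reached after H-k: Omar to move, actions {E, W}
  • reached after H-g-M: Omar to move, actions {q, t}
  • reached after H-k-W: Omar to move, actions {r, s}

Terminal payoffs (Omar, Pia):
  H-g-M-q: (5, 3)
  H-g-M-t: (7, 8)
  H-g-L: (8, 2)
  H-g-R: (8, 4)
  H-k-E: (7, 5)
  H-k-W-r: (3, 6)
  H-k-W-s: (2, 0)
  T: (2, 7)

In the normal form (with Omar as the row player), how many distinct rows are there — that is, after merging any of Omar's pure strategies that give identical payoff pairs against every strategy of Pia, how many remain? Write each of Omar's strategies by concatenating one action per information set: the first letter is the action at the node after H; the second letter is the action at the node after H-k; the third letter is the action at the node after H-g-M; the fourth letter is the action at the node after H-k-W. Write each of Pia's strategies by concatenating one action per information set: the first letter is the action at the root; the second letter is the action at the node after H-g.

Omar has 16 pure strategies: gEqr, gEqs, gEtr, gEts, gWqr, gWqs, gWtr, gWts, kEqr, kEqs, kEtr, kEts, kWqr, kWqs, kWtr, kWts. Columns: HM, HL, HR, TM, TL, TR.
{gEqr, gEqs, gWqr, gWqs} → row (5,3) (8,2) (8,4) (2,7) (2,7) (2,7)
{gEtr, gEts, gWtr, gWts} → row (7,8) (8,2) (8,4) (2,7) (2,7) (2,7)
{kEqr, kEqs, kEtr, kEts} → row (7,5) (7,5) (7,5) (2,7) (2,7) (2,7)
{kWqr, kWtr} → row (3,6) (3,6) (3,6) (2,7) (2,7) (2,7)
{kWqs, kWts} → row (2,0) (2,0) (2,0) (2,7) (2,7) (2,7)
That's 5 distinct rows out of 16 strategies.

5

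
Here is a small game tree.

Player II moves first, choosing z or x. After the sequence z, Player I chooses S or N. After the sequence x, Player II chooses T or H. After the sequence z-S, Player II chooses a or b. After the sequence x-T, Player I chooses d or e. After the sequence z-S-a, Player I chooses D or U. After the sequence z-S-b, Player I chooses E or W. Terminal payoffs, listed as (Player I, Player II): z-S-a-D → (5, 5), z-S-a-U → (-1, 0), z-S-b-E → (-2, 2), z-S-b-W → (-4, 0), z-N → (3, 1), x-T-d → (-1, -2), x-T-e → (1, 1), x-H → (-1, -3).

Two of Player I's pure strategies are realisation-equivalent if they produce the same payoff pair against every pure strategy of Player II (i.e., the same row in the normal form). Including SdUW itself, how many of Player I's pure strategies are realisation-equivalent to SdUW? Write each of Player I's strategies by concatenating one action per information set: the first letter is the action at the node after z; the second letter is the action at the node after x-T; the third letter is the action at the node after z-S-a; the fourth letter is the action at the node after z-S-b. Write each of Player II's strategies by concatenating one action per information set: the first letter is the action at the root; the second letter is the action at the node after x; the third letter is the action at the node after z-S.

1

Row for SdUW (columns zTa, zTb, zHa, zHb, xTa, xTb, xHa, xHb): (-1,0) (-4,0) (-1,0) (-4,0) (-1,-2) (-1,-2) (-1,-3) (-1,-3).
Every one of Player I's information sets is on the play path for some reply by Player II when Player I follows SdUW.
Changing the action at any of them therefore changes at least one column, so only SdUW itself gives this row.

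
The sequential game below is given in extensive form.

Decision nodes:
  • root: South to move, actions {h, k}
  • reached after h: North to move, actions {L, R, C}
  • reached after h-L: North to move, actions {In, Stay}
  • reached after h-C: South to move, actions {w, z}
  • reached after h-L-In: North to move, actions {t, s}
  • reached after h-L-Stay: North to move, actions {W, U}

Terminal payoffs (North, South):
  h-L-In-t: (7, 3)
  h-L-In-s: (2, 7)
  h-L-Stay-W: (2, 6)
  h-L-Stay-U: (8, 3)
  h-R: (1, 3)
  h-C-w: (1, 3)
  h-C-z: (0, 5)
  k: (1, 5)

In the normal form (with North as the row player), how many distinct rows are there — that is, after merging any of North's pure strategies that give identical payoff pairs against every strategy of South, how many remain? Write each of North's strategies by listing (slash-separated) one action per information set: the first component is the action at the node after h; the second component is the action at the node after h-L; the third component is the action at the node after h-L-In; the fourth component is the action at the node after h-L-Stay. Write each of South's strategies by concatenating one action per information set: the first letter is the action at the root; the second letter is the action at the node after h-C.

North has 24 pure strategies: L/In/t/W, L/In/t/U, L/In/s/W, L/In/s/U, L/Stay/t/W, L/Stay/t/U, L/Stay/s/W, L/Stay/s/U, R/In/t/W, R/In/t/U, R/In/s/W, R/In/s/U, R/Stay/t/W, R/Stay/t/U, R/Stay/s/W, R/Stay/s/U, C/In/t/W, C/In/t/U, C/In/s/W, C/In/s/U, C/Stay/t/W, C/Stay/t/U, C/Stay/s/W, C/Stay/s/U. Columns: hw, hz, kw, kz.
{L/In/t/W, L/In/t/U} → row (7,3) (7,3) (1,5) (1,5)
{L/In/s/W, L/In/s/U} → row (2,7) (2,7) (1,5) (1,5)
{L/Stay/t/W, L/Stay/s/W} → row (2,6) (2,6) (1,5) (1,5)
{L/Stay/t/U, L/Stay/s/U} → row (8,3) (8,3) (1,5) (1,5)
{R/In/t/W, R/In/t/U, R/In/s/W, R/In/s/U, R/Stay/t/W, R/Stay/t/U, R/Stay/s/W, R/Stay/s/U} → row (1,3) (1,3) (1,5) (1,5)
{C/In/t/W, C/In/t/U, C/In/s/W, C/In/s/U, C/Stay/t/W, C/Stay/t/U, C/Stay/s/W, C/Stay/s/U} → row (1,3) (0,5) (1,5) (1,5)
That's 6 distinct rows out of 24 strategies.

6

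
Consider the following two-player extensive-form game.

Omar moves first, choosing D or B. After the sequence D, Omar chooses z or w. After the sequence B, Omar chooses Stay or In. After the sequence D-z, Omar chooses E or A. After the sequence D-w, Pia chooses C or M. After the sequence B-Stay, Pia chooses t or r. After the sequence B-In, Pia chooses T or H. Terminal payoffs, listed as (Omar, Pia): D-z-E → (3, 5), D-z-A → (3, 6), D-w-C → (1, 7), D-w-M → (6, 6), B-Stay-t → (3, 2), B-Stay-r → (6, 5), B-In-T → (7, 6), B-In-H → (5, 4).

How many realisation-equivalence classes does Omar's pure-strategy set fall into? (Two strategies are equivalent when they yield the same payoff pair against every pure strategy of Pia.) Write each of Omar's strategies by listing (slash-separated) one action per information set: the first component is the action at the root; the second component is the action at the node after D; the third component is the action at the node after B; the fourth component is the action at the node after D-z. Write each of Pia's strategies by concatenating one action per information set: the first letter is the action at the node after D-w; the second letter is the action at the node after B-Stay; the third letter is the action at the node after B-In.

Omar has 16 pure strategies: D/z/Stay/E, D/z/Stay/A, D/z/In/E, D/z/In/A, D/w/Stay/E, D/w/Stay/A, D/w/In/E, D/w/In/A, B/z/Stay/E, B/z/Stay/A, B/z/In/E, B/z/In/A, B/w/Stay/E, B/w/Stay/A, B/w/In/E, B/w/In/A. Columns: CtT, CtH, CrT, CrH, MtT, MtH, MrT, MrH.
{D/z/Stay/E, D/z/In/E} → row (3,5) (3,5) (3,5) (3,5) (3,5) (3,5) (3,5) (3,5)
{D/z/Stay/A, D/z/In/A} → row (3,6) (3,6) (3,6) (3,6) (3,6) (3,6) (3,6) (3,6)
{D/w/Stay/E, D/w/Stay/A, D/w/In/E, D/w/In/A} → row (1,7) (1,7) (1,7) (1,7) (6,6) (6,6) (6,6) (6,6)
{B/z/Stay/E, B/z/Stay/A, B/w/Stay/E, B/w/Stay/A} → row (3,2) (3,2) (6,5) (6,5) (3,2) (3,2) (6,5) (6,5)
{B/z/In/E, B/z/In/A, B/w/In/E, B/w/In/A} → row (7,6) (5,4) (7,6) (5,4) (7,6) (5,4) (7,6) (5,4)
That's 5 distinct rows out of 16 strategies.

5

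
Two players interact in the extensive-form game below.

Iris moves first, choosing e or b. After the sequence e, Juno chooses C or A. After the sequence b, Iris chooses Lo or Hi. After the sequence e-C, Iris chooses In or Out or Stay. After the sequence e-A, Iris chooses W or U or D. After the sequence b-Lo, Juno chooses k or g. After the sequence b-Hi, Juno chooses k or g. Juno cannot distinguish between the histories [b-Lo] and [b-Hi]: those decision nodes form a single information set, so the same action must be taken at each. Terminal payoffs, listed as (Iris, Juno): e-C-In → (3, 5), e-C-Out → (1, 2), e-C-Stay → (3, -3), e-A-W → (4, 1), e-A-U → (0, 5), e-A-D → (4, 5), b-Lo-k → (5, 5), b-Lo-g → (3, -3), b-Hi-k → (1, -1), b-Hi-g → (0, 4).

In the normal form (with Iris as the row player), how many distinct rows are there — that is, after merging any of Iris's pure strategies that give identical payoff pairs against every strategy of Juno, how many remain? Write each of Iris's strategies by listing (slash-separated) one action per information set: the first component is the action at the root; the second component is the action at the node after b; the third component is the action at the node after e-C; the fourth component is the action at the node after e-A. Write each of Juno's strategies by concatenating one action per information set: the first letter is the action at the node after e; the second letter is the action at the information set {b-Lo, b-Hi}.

11

Iris has 36 pure strategies: e/Lo/In/W, e/Lo/In/U, e/Lo/In/D, e/Lo/Out/W, e/Lo/Out/U, e/Lo/Out/D, e/Lo/Stay/W, e/Lo/Stay/U, e/Lo/Stay/D, e/Hi/In/W, e/Hi/In/U, e/Hi/In/D, e/Hi/Out/W, e/Hi/Out/U, e/Hi/Out/D, e/Hi/Stay/W, e/Hi/Stay/U, e/Hi/Stay/D, b/Lo/In/W, b/Lo/In/U, b/Lo/In/D, b/Lo/Out/W, b/Lo/Out/U, b/Lo/Out/D, b/Lo/Stay/W, b/Lo/Stay/U, b/Lo/Stay/D, b/Hi/In/W, b/Hi/In/U, b/Hi/In/D, b/Hi/Out/W, b/Hi/Out/U, b/Hi/Out/D, b/Hi/Stay/W, b/Hi/Stay/U, b/Hi/Stay/D. Columns: Ck, Cg, Ak, Ag.
{e/Lo/In/W, e/Hi/In/W} → row (3,5) (3,5) (4,1) (4,1)
{e/Lo/In/U, e/Hi/In/U} → row (3,5) (3,5) (0,5) (0,5)
{e/Lo/In/D, e/Hi/In/D} → row (3,5) (3,5) (4,5) (4,5)
{e/Lo/Out/W, e/Hi/Out/W} → row (1,2) (1,2) (4,1) (4,1)
{e/Lo/Out/U, e/Hi/Out/U} → row (1,2) (1,2) (0,5) (0,5)
{e/Lo/Out/D, e/Hi/Out/D} → row (1,2) (1,2) (4,5) (4,5)
{e/Lo/Stay/W, e/Hi/Stay/W} → row (3,-3) (3,-3) (4,1) (4,1)
{e/Lo/Stay/U, e/Hi/Stay/U} → row (3,-3) (3,-3) (0,5) (0,5)
{e/Lo/Stay/D, e/Hi/Stay/D} → row (3,-3) (3,-3) (4,5) (4,5)
{b/Lo/In/W, b/Lo/In/U, b/Lo/In/D, b/Lo/Out/W, b/Lo/Out/U, b/Lo/Out/D, b/Lo/Stay/W, b/Lo/Stay/U, b/Lo/Stay/D} → row (5,5) (3,-3) (5,5) (3,-3)
{b/Hi/In/W, b/Hi/In/U, b/Hi/In/D, b/Hi/Out/W, b/Hi/Out/U, b/Hi/Out/D, b/Hi/Stay/W, b/Hi/Stay/U, b/Hi/Stay/D} → row (1,-1) (0,4) (1,-1) (0,4)
That's 11 distinct rows out of 36 strategies.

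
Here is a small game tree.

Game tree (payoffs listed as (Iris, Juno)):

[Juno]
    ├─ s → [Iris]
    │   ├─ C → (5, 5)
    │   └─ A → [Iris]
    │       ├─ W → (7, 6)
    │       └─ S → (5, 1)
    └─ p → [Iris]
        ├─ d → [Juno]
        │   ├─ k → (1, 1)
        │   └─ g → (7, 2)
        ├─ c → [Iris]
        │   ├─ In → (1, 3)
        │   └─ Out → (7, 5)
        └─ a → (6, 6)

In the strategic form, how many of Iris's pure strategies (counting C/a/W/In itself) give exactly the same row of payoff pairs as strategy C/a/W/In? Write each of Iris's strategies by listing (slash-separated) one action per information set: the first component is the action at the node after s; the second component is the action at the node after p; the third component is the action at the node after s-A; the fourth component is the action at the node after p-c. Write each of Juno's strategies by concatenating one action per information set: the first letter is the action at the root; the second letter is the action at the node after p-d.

Row for C/a/W/In (columns sk, sg, pk, pg): (5,5) (5,5) (6,6) (6,6).
Under C/a/W/In, Iris's choice at the node after s-A and at the node after p-c can never be reached regardless of what Juno does, so varying those choices leaves every outcome unchanged.
Holding the reachable choices fixed and varying the unreachable ones freely already gives 2 × 2 = 4 equivalent strategies.
No other strategy reproduces this row, so those 4 are the full class: C/a/W/In, C/a/W/Out, C/a/S/In, C/a/S/Out.

4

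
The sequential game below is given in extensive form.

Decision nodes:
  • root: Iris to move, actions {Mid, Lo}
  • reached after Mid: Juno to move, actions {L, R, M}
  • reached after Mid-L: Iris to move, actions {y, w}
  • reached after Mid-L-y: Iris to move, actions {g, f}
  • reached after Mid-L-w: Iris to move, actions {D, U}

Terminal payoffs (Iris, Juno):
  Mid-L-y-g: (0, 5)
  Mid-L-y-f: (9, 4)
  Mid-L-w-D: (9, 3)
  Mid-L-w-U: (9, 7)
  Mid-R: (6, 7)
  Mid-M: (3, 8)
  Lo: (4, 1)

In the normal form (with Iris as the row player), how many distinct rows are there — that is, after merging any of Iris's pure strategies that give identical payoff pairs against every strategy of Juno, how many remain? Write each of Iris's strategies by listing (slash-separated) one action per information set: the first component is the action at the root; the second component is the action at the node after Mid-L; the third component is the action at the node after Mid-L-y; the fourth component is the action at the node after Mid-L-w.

5

Iris has 16 pure strategies: Mid/y/g/D, Mid/y/g/U, Mid/y/f/D, Mid/y/f/U, Mid/w/g/D, Mid/w/g/U, Mid/w/f/D, Mid/w/f/U, Lo/y/g/D, Lo/y/g/U, Lo/y/f/D, Lo/y/f/U, Lo/w/g/D, Lo/w/g/U, Lo/w/f/D, Lo/w/f/U. Columns: L, R, M.
{Mid/y/g/D, Mid/y/g/U} → row (0,5) (6,7) (3,8)
{Mid/y/f/D, Mid/y/f/U} → row (9,4) (6,7) (3,8)
{Mid/w/g/D, Mid/w/f/D} → row (9,3) (6,7) (3,8)
{Mid/w/g/U, Mid/w/f/U} → row (9,7) (6,7) (3,8)
{Lo/y/g/D, Lo/y/g/U, Lo/y/f/D, Lo/y/f/U, Lo/w/g/D, Lo/w/g/U, Lo/w/f/D, Lo/w/f/U} → row (4,1) (4,1) (4,1)
That's 5 distinct rows out of 16 strategies.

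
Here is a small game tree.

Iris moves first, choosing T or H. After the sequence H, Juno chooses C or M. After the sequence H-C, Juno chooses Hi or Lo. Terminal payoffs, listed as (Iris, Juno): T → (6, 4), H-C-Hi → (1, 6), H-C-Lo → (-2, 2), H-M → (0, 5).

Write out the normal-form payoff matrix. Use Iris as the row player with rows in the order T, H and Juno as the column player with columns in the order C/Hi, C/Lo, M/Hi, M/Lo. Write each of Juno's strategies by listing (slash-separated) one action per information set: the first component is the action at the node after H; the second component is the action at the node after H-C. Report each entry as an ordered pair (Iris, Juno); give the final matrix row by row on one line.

T: (6,4) (6,4) (6,4) (6,4) | H: (1,6) (-2,2) (0,5) (0,5)

Row T: C/Hi→(6,4), C/Lo→(6,4), M/Hi→(6,4), M/Lo→(6,4)
Row H: C/Hi→(1,6), C/Lo→(-2,2), M/Hi→(0,5), M/Lo→(0,5)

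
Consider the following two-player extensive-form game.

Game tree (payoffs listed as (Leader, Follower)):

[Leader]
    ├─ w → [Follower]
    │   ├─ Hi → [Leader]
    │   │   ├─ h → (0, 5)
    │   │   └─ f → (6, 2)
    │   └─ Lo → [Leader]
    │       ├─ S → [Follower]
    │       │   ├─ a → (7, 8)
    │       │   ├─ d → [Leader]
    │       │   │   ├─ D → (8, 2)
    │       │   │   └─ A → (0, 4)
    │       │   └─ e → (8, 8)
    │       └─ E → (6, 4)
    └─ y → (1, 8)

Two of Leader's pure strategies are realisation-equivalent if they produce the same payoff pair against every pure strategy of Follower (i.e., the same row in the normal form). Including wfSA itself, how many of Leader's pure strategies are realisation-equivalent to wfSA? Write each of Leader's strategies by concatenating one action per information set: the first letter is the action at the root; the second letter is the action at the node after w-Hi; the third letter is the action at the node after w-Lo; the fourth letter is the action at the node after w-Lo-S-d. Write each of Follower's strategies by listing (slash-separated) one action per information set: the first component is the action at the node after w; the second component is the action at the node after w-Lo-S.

Row for wfSA (columns Hi/a, Hi/d, Hi/e, Lo/a, Lo/d, Lo/e): (6,2) (6,2) (6,2) (7,8) (0,4) (8,8).
Every one of Leader's information sets is on the play path for some reply by Follower when Leader follows wfSA.
Changing the action at any of them therefore changes at least one column, so only wfSA itself gives this row.

1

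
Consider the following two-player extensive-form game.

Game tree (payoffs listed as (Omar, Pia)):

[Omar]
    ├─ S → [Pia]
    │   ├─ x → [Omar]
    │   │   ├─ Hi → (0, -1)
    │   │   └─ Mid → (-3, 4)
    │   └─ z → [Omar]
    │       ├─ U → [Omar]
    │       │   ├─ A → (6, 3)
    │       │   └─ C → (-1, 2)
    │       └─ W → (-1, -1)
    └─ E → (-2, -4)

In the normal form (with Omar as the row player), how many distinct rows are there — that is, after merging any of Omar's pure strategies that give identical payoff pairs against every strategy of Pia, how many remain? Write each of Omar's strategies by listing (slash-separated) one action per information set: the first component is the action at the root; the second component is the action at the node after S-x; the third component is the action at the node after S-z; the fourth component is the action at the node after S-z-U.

7

Omar has 16 pure strategies: S/Hi/U/A, S/Hi/U/C, S/Hi/W/A, S/Hi/W/C, S/Mid/U/A, S/Mid/U/C, S/Mid/W/A, S/Mid/W/C, E/Hi/U/A, E/Hi/U/C, E/Hi/W/A, E/Hi/W/C, E/Mid/U/A, E/Mid/U/C, E/Mid/W/A, E/Mid/W/C. Columns: x, z.
{S/Hi/U/A} → row (0,-1) (6,3)
{S/Hi/U/C} → row (0,-1) (-1,2)
{S/Hi/W/A, S/Hi/W/C} → row (0,-1) (-1,-1)
{S/Mid/U/A} → row (-3,4) (6,3)
{S/Mid/U/C} → row (-3,4) (-1,2)
{S/Mid/W/A, S/Mid/W/C} → row (-3,4) (-1,-1)
{E/Hi/U/A, E/Hi/U/C, E/Hi/W/A, E/Hi/W/C, E/Mid/U/A, E/Mid/U/C, E/Mid/W/A, E/Mid/W/C} → row (-2,-4) (-2,-4)
That's 7 distinct rows out of 16 strategies.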